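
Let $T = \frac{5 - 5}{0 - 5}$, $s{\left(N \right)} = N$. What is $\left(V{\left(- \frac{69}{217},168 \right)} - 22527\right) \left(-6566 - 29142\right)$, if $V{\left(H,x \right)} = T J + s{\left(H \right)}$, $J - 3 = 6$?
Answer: $\frac{174555987024}{217} \approx 8.0441 \cdot 10^{8}$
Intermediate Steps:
$T = 0$ ($T = \frac{0}{-5} = 0 \left(- \frac{1}{5}\right) = 0$)
$J = 9$ ($J = 3 + 6 = 9$)
$V{\left(H,x \right)} = H$ ($V{\left(H,x \right)} = 0 \cdot 9 + H = 0 + H = H$)
$\left(V{\left(- \frac{69}{217},168 \right)} - 22527\right) \left(-6566 - 29142\right) = \left(- \frac{69}{217} - 22527\right) \left(-6566 - 29142\right) = \left(\left(-69\right) \frac{1}{217} - 22527\right) \left(-35708\right) = \left(- \frac{69}{217} - 22527\right) \left(-35708\right) = \left(- \frac{4888428}{217}\right) \left(-35708\right) = \frac{174555987024}{217}$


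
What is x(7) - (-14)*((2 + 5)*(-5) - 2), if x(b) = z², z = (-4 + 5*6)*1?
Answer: 158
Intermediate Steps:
z = 26 (z = (-4 + 30)*1 = 26*1 = 26)
x(b) = 676 (x(b) = 26² = 676)
x(7) - (-14)*((2 + 5)*(-5) - 2) = 676 - (-14)*((2 + 5)*(-5) - 2) = 676 - (-14)*(7*(-5) - 2) = 676 - (-14)*(-35 - 2) = 676 - (-14)*(-37) = 676 - 1*518 = 676 - 518 = 158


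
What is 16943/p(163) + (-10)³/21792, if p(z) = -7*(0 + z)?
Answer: -46295357/3108084 ≈ -14.895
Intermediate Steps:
p(z) = -7*z
16943/p(163) + (-10)³/21792 = 16943/((-7*163)) + (-10)³/21792 = 16943/(-1141) - 1000*1/21792 = 16943*(-1/1141) - 125/2724 = -16943/1141 - 125/2724 = -46295357/3108084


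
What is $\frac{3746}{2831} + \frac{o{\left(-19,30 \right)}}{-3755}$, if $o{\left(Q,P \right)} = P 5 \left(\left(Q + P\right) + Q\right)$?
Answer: $\frac{3492686}{2126081} \approx 1.6428$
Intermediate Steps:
$o{\left(Q,P \right)} = 5 P \left(P + 2 Q\right)$ ($o{\left(Q,P \right)} = 5 P \left(\left(P + Q\right) + Q\right) = 5 P \left(P + 2 Q\right)$)
$\frac{3746}{2831} + \frac{o{\left(-19,30 \right)}}{-3755} = \frac{3746}{2831} + \frac{5 \cdot 30 \left(30 + 2 \left(-19\right)\right)}{-3755} = 3746 \cdot \frac{1}{2831} + 5 \cdot 30 \left(30 - 38\right) \left(- \frac{1}{3755}\right) = \frac{3746}{2831} + 5 \cdot 30 \left(-8\right) \left(- \frac{1}{3755}\right) = \frac{3746}{2831} - - \frac{240}{751} = \frac{3746}{2831} + \frac{240}{751} = \frac{3492686}{2126081}$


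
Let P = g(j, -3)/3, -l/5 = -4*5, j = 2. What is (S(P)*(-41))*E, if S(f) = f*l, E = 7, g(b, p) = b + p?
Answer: 28700/3 ≈ 9566.7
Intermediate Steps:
l = 100 (l = -(-20)*5 = -5*(-20) = 100)
P = -⅓ (P = (2 - 3)/3 = -1*⅓ = -⅓ ≈ -0.33333)
S(f) = 100*f (S(f) = f*100 = 100*f)
(S(P)*(-41))*E = ((100*(-⅓))*(-41))*7 = -100/3*(-41)*7 = (4100/3)*7 = 28700/3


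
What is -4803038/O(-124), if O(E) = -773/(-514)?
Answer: -2468761532/773 ≈ -3.1937e+6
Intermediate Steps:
O(E) = 773/514 (O(E) = -773*(-1/514) = 773/514)
-4803038/O(-124) = -4803038/773/514 = -4803038*514/773 = -2468761532/773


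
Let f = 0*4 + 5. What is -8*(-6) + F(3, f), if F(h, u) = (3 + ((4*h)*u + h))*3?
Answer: 246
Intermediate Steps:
f = 5 (f = 0 + 5 = 5)
F(h, u) = 9 + 3*h + 12*h*u (F(h, u) = (3 + (4*h*u + h))*3 = (3 + (h + 4*h*u))*3 = (3 + h + 4*h*u)*3 = 9 + 3*h + 12*h*u)
-8*(-6) + F(3, f) = -8*(-6) + (9 + 3*3 + 12*3*5) = 48 + (9 + 9 + 180) = 48 + 198 = 246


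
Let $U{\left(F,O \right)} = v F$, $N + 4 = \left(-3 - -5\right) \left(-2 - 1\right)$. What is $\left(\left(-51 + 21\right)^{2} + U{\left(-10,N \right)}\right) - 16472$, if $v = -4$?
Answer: $-15532$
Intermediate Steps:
$N = -10$ ($N = -4 + \left(-3 - -5\right) \left(-2 - 1\right) = -4 + \left(-3 + 5\right) \left(-3\right) = -4 + 2 \left(-3\right) = -4 - 6 = -10$)
$U{\left(F,O \right)} = - 4 F$
$\left(\left(-51 + 21\right)^{2} + U{\left(-10,N \right)}\right) - 16472 = \left(\left(-51 + 21\right)^{2} - -40\right) - 16472 = \left(\left(-30\right)^{2} + 40\right) - 16472 = \left(900 + 40\right) - 16472 = 940 - 16472 = -15532$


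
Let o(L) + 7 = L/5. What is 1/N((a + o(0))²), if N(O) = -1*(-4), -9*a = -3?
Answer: ¼ ≈ 0.25000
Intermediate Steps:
o(L) = -7 + L/5
a = ⅓ (a = -⅑*(-3) = ⅓ ≈ 0.33333)
N(O) = 4
1/N((a + o(0))²) = 1/4 = ¼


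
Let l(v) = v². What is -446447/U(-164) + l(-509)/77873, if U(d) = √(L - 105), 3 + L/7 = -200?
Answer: 259081/77873 + 446447*I*√1526/1526 ≈ 3.327 + 11429.0*I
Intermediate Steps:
L = -1421 (L = -21 + 7*(-200) = -21 - 1400 = -1421)
U(d) = I*√1526 (U(d) = √(-1421 - 105) = √(-1526) = I*√1526)
-446447/U(-164) + l(-509)/77873 = -446447*(-I*√1526/1526) + (-509)²/77873 = -(-446447)*I*√1526/1526 + 259081*(1/77873) = 446447*I*√1526/1526 + 259081/77873 = 259081/77873 + 446447*I*√1526/1526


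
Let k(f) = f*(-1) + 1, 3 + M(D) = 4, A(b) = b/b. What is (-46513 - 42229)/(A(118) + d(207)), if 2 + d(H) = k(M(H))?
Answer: 88742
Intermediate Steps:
A(b) = 1
M(D) = 1 (M(D) = -3 + 4 = 1)
k(f) = 1 - f (k(f) = -f + 1 = 1 - f)
d(H) = -2 (d(H) = -2 + (1 - 1*1) = -2 + (1 - 1) = -2 + 0 = -2)
(-46513 - 42229)/(A(118) + d(207)) = (-46513 - 42229)/(1 - 2) = -88742/(-1) = -88742*(-1) = 88742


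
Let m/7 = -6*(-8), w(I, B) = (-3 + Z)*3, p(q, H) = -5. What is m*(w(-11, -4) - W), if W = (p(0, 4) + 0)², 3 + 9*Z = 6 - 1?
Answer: -11200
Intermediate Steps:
Z = 2/9 (Z = -⅓ + (6 - 1)/9 = -⅓ + (⅑)*5 = -⅓ + 5/9 = 2/9 ≈ 0.22222)
w(I, B) = -25/3 (w(I, B) = (-3 + 2/9)*3 = -25/9*3 = -25/3)
W = 25 (W = (-5 + 0)² = (-5)² = 25)
m = 336 (m = 7*(-6*(-8)) = 7*48 = 336)
m*(w(-11, -4) - W) = 336*(-25/3 - 1*25) = 336*(-25/3 - 25) = 336*(-100/3) = -11200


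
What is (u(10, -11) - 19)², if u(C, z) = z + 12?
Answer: 324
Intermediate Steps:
u(C, z) = 12 + z
(u(10, -11) - 19)² = ((12 - 11) - 19)² = (1 - 19)² = (-18)² = 324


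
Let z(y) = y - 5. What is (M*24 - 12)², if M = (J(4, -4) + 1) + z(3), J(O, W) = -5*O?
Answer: 266256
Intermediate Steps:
z(y) = -5 + y
M = -21 (M = (-5*4 + 1) + (-5 + 3) = (-20 + 1) - 2 = -19 - 2 = -21)
(M*24 - 12)² = (-21*24 - 12)² = (-504 - 12)² = (-516)² = 266256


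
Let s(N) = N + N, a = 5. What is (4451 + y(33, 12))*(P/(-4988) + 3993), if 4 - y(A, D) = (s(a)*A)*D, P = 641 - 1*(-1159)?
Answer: 2464516395/1247 ≈ 1.9764e+6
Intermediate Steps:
P = 1800 (P = 641 + 1159 = 1800)
s(N) = 2*N
y(A, D) = 4 - 10*A*D (y(A, D) = 4 - (2*5)*A*D = 4 - 10*A*D)
(4451 + y(33, 12))*(P/(-4988) + 3993) = (4451 + (4 - 10*33*12))*(1800/(-4988) + 3993) = (4451 + (4 - 3960))*(1800*(-1/4988) + 3993) = (4451 - 3956)*(-450/1247 + 3993) = 495*(4978821/1247) = 2464516395/1247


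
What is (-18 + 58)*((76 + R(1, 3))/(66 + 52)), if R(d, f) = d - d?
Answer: 1520/59 ≈ 25.763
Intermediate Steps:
R(d, f) = 0
(-18 + 58)*((76 + R(1, 3))/(66 + 52)) = (-18 + 58)*((76 + 0)/(66 + 52)) = 40*(76/118) = 40*(76*(1/118)) = 40*(38/59) = 1520/59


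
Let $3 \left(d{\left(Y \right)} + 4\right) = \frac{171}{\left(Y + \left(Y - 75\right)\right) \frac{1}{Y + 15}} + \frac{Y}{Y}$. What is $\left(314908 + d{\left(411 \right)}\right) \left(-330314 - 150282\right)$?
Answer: $- \frac{37687988926708}{249} \approx -1.5136 \cdot 10^{11}$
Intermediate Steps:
$d{\left(Y \right)} = - \frac{11}{3} + \frac{57 \left(15 + Y\right)}{-75 + 2 Y}$ ($d{\left(Y \right)} = -4 + \frac{\frac{171}{\left(Y + \left(Y - 75\right)\right) \frac{1}{Y + 15}} + \frac{Y}{Y}}{3} = -4 + \frac{\frac{171}{\left(Y + \left(Y - 75\right)\right) \frac{1}{15 + Y}} + 1}{3} = -4 + \frac{\frac{171}{\left(Y + \left(-75 + Y\right)\right) \frac{1}{15 + Y}} + 1}{3} = -4 + \frac{\frac{171}{\left(-75 + 2 Y\right) \frac{1}{15 + Y}} + 1}{3} = -4 + \frac{\frac{171}{\frac{1}{15 + Y} \left(-75 + 2 Y\right)} + 1}{3} = -4 + \frac{171 \frac{15 + Y}{-75 + 2 Y} + 1}{3} = -4 + \frac{\frac{171 \left(15 + Y\right)}{-75 + 2 Y} + 1}{3} = -4 + \frac{1 + \frac{171 \left(15 + Y\right)}{-75 + 2 Y}}{3} = -4 + \left(\frac{1}{3} + \frac{57 \left(15 + Y\right)}{-75 + 2 Y}\right) = - \frac{11}{3} + \frac{57 \left(15 + Y\right)}{-75 + 2 Y}$)
$\left(314908 + d{\left(411 \right)}\right) \left(-330314 - 150282\right) = \left(314908 + \frac{3390 + 149 \cdot 411}{3 \left(-75 + 2 \cdot 411\right)}\right) \left(-330314 - 150282\right) = \left(314908 + \frac{3390 + 61239}{3 \left(-75 + 822\right)}\right) \left(-480596\right) = \left(314908 + \frac{1}{3} \cdot \frac{1}{747} \cdot 64629\right) \left(-480596\right) = \left(314908 + \frac{7181}{249}\right) \left(-480596\right) = \frac{78419273}{249} \left(-480596\right) = - \frac{37687988926708}{249}$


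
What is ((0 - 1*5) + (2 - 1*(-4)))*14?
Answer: 14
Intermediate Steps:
((0 - 1*5) + (2 - 1*(-4)))*14 = ((0 - 5) + (2 + 4))*14 = (-5 + 6)*14 = 1*14 = 14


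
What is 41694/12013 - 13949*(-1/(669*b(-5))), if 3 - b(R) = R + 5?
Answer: 251249195/24110091 ≈ 10.421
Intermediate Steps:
b(R) = -2 - R (b(R) = 3 - (R + 5) = 3 - (5 + R) = 3 + (-5 - R) = -2 - R)
41694/12013 - 13949*(-1/(669*b(-5))) = 41694/12013 - 13949*(-1/(669*(-2 - 1*(-5)))) = 41694*(1/12013) - 13949*(-1/(669*(-2 + 5))) = 41694/12013 - 13949/((-669*3)) = 41694/12013 - 13949/(-2007) = 41694/12013 - 13949*(-1/2007) = 41694/12013 + 13949/2007 = 251249195/24110091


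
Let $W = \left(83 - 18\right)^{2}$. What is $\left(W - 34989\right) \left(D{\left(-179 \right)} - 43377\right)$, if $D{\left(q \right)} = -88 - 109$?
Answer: $1340510536$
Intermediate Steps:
$D{\left(q \right)} = -197$
$W = 4225$ ($W = 65^{2} = 4225$)
$\left(W - 34989\right) \left(D{\left(-179 \right)} - 43377\right) = \left(4225 - 34989\right) \left(-197 - 43377\right) = \left(-30764\right) \left(-43574\right) = 1340510536$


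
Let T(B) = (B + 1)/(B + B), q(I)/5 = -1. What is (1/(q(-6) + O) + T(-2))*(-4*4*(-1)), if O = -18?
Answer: 76/23 ≈ 3.3043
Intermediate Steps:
q(I) = -5 (q(I) = 5*(-1) = -5)
T(B) = (1 + B)/(2*B) (T(B) = (1 + B)/((2*B)) = (1 + B)*(1/(2*B)) = (1 + B)/(2*B))
(1/(q(-6) + O) + T(-2))*(-4*4*(-1)) = (1/(-5 - 18) + (½)*(1 - 2)/(-2))*(-4*4*(-1)) = (1/(-23) + (½)*(-½)*(-1))*(-16*(-1)) = (-1/23 + ¼)*16 = (19/92)*16 = 76/23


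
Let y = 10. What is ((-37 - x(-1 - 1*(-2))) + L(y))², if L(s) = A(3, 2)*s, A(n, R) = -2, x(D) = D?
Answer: 3364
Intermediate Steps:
L(s) = -2*s
((-37 - x(-1 - 1*(-2))) + L(y))² = ((-37 - (-1 - 1*(-2))) - 2*10)² = ((-37 - (-1 + 2)) - 20)² = ((-37 - 1*1) - 20)² = ((-37 - 1) - 20)² = (-38 - 20)² = (-58)² = 3364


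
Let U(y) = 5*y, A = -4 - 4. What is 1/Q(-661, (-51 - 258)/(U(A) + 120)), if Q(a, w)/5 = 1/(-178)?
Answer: -178/5 ≈ -35.600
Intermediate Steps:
A = -8
Q(a, w) = -5/178 (Q(a, w) = 5/(-178) = 5*(-1/178) = -5/178)
1/Q(-661, (-51 - 258)/(U(A) + 120)) = 1/(-5/178) = -178/5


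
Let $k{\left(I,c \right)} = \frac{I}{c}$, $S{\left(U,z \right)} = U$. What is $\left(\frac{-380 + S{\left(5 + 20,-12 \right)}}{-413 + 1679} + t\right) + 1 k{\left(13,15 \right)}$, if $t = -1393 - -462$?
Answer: $- \frac{1963173}{2110} \approx -930.41$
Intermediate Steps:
$t = -931$ ($t = -1393 + 462 = -931$)
$\left(\frac{-380 + S{\left(5 + 20,-12 \right)}}{-413 + 1679} + t\right) + 1 k{\left(13,15 \right)} = \left(\frac{-380 + \left(5 + 20\right)}{-413 + 1679} - 931\right) + 1 \cdot \frac{13}{15} = \left(\frac{-380 + 25}{1266} - 931\right) + 1 \cdot 13 \cdot \frac{1}{15} = \left(\left(-355\right) \frac{1}{1266} - 931\right) + 1 \cdot \frac{13}{15} = \left(- \frac{355}{1266} - 931\right) + \frac{13}{15} = - \frac{1179001}{1266} + \frac{13}{15} = - \frac{1963173}{2110}$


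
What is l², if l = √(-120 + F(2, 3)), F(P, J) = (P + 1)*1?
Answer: -117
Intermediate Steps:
F(P, J) = 1 + P (F(P, J) = (1 + P)*1 = 1 + P)
l = 3*I*√13 (l = √(-120 + (1 + 2)) = √(-120 + 3) = √(-117) = 3*I*√13 ≈ 10.817*I)
l² = (3*I*√13)² = -117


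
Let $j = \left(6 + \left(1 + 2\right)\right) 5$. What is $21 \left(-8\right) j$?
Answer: $-7560$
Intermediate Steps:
$j = 45$ ($j = \left(6 + 3\right) 5 = 9 \cdot 5 = 45$)
$21 \left(-8\right) j = 21 \left(-8\right) 45 = \left(-168\right) 45 = -7560$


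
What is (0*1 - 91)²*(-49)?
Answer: -405769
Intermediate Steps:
(0*1 - 91)²*(-49) = (0 - 91)²*(-49) = (-91)²*(-49) = 8281*(-49) = -405769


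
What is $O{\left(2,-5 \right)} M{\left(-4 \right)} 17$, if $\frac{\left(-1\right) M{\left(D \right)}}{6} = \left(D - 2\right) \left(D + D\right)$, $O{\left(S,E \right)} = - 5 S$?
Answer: $48960$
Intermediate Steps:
$M{\left(D \right)} = - 12 D \left(-2 + D\right)$ ($M{\left(D \right)} = - 6 \left(D - 2\right) \left(D + D\right) = - 6 \left(-2 + D\right) 2 D = - 6 \cdot 2 D \left(-2 + D\right) = - 12 D \left(-2 + D\right)$)
$O{\left(2,-5 \right)} M{\left(-4 \right)} 17 = \left(-5\right) 2 \cdot 12 \left(-4\right) \left(2 - -4\right) 17 = - 10 \cdot 12 \left(-4\right) \left(2 + 4\right) 17 = - 10 \cdot 12 \left(-4\right) 6 \cdot 17 = \left(-10\right) \left(-288\right) 17 = 2880 \cdot 17 = 48960$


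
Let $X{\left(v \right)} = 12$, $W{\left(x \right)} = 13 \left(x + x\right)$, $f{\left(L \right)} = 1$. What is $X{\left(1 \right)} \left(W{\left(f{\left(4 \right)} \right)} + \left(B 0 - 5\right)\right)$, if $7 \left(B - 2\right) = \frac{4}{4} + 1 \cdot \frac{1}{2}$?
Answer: $252$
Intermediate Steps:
$W{\left(x \right)} = 26 x$ ($W{\left(x \right)} = 13 \cdot 2 x = 26 x$)
$B = \frac{31}{14}$ ($B = 2 + \frac{\frac{4}{4} + 1 \cdot \frac{1}{2}}{7} = 2 + \frac{4 \cdot \frac{1}{4} + 1 \cdot \frac{1}{2}}{7} = 2 + \frac{1 + \frac{1}{2}}{7} = 2 + \frac{1}{7} \cdot \frac{3}{2} = 2 + \frac{3}{14} = \frac{31}{14} \approx 2.2143$)
$X{\left(1 \right)} \left(W{\left(f{\left(4 \right)} \right)} + \left(B 0 - 5\right)\right) = 12 \left(26 \cdot 1 + \left(\frac{31}{14} \cdot 0 - 5\right)\right) = 12 \left(26 + \left(0 - 5\right)\right) = 12 \left(26 - 5\right) = 12 \cdot 21 = 252$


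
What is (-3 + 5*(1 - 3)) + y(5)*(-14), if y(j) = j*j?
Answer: -363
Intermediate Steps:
y(j) = j**2
(-3 + 5*(1 - 3)) + y(5)*(-14) = (-3 + 5*(1 - 3)) + 5**2*(-14) = (-3 + 5*(-2)) + 25*(-14) = (-3 - 10) - 350 = -13 - 350 = -363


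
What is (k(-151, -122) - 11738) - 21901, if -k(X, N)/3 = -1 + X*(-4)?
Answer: -35448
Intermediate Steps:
k(X, N) = 3 + 12*X (k(X, N) = -3*(-1 + X*(-4)) = -3*(-1 - 4*X) = 3 + 12*X)
(k(-151, -122) - 11738) - 21901 = ((3 + 12*(-151)) - 11738) - 21901 = ((3 - 1812) - 11738) - 21901 = (-1809 - 11738) - 21901 = -13547 - 21901 = -35448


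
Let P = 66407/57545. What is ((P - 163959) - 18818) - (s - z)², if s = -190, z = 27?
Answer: -13227572563/57545 ≈ -2.2986e+5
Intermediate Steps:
P = 66407/57545 (P = 66407*(1/57545) = 66407/57545 ≈ 1.1540)
((P - 163959) - 18818) - (s - z)² = ((66407/57545 - 163959) - 18818) - (-190 - 1*27)² = (-9434954248/57545 - 18818) - (-190 - 27)² = -10517836058/57545 - 1*(-217)² = -10517836058/57545 - 1*47089 = -10517836058/57545 - 47089 = -13227572563/57545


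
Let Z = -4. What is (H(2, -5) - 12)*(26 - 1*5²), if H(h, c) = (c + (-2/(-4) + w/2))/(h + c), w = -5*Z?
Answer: -83/6 ≈ -13.833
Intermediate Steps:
w = 20 (w = -5*(-4) = 20)
H(h, c) = (21/2 + c)/(c + h) (H(h, c) = (c + (-2/(-4) + 20/2))/(h + c) = (c + (-2*(-¼) + 20*(½)))/(c + h) = (c + (½ + 10))/(c + h) = (c + 21/2)/(c + h) = (21/2 + c)/(c + h))
(H(2, -5) - 12)*(26 - 1*5²) = ((21/2 - 5)/(-5 + 2) - 12)*(26 - 1*5²) = ((11/2)/(-3) - 12)*(26 - 1*25) = (-⅓*11/2 - 12)*(26 - 25) = (-11/6 - 12)*1 = -83/6*1 = -83/6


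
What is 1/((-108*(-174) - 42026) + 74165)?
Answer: 1/50931 ≈ 1.9634e-5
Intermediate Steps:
1/((-108*(-174) - 42026) + 74165) = 1/((18792 - 42026) + 74165) = 1/(-23234 + 74165) = 1/50931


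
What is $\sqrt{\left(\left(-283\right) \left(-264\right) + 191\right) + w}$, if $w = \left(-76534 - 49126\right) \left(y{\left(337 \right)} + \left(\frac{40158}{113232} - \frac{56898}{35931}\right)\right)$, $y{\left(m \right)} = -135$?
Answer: $\frac{\sqrt{27188559581265458}}{39766} \approx 4146.5$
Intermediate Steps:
$w = \frac{680735122065}{39766}$ ($w = \left(-76534 - 49126\right) \left(-135 + \left(\frac{40158}{113232} - \frac{56898}{35931}\right)\right) = - 125660 \left(-135 + \left(40158 \cdot \frac{1}{113232} - \frac{654}{413}\right)\right) = - 125660 \left(-135 + \left(\frac{6693}{18872} - \frac{654}{413}\right)\right) = - 125660 \left(-135 - \frac{195471}{159064}\right) = \left(-125660\right) \left(- \frac{21669111}{159064}\right) = \frac{680735122065}{39766} \approx 1.7119 \cdot 10^{7}$)
$\sqrt{\left(\left(-283\right) \left(-264\right) + 191\right) + w} = \sqrt{\left(\left(-283\right) \left(-264\right) + 191\right) + \frac{680735122065}{39766}} = \sqrt{\left(74712 + 191\right) + \frac{680735122065}{39766}} = \sqrt{74903 + \frac{680735122065}{39766}} = \sqrt{\frac{683713714763}{39766}} = \frac{\sqrt{27188559581265458}}{39766}$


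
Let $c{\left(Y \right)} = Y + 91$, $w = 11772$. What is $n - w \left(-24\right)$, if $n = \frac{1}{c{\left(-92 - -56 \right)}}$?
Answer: $\frac{15539041}{55} \approx 2.8253 \cdot 10^{5}$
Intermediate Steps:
$c{\left(Y \right)} = 91 + Y$
$n = \frac{1}{55}$ ($n = \frac{1}{91 - 36} = \frac{1}{55} \approx 0.018182$)
$n - w \left(-24\right) = \frac{1}{55} - 11772 \left(-24\right) = \frac{1}{55} - -282528 = \frac{1}{55} + 282528 = \frac{15539041}{55}$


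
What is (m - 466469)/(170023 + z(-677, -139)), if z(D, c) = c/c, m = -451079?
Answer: -229387/42506 ≈ -5.3966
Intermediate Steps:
z(D, c) = 1
(m - 466469)/(170023 + z(-677, -139)) = (-451079 - 466469)/(170023 + 1) = -917548/170024 = -917548*1/170024 = -229387/42506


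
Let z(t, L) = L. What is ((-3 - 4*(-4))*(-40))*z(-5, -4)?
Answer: 2080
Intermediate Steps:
((-3 - 4*(-4))*(-40))*z(-5, -4) = ((-3 - 4*(-4))*(-40))*(-4) = ((-3 + 16)*(-40))*(-4) = (13*(-40))*(-4) = -520*(-4) = 2080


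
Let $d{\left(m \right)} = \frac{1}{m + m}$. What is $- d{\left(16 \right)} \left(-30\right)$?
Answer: $\frac{15}{16} \approx 0.9375$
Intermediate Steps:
$d{\left(m \right)} = \frac{1}{2 m}$
$- d{\left(16 \right)} \left(-30\right) = - \frac{1}{2 \cdot 16} \left(-30\right) = - \frac{1}{2} \cdot \frac{1}{16} \left(-30\right) = - \frac{-30}{32} = \left(-1\right) \left(- \frac{15}{16}\right) = \frac{15}{16}$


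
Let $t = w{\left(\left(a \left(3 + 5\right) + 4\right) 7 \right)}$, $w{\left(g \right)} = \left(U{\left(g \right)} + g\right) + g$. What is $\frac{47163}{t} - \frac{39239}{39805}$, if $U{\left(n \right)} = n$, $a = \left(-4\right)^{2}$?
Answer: $\frac{589517569}{36779820} \approx 16.028$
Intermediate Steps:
$a = 16$
$w{\left(g \right)} = 3 g$ ($w{\left(g \right)} = \left(g + g\right) + g = 2 g + g = 3 g$)
$t = 2772$ ($t = 3 \left(16 \left(3 + 5\right) + 4\right) 7 = 3 \left(16 \cdot 8 + 4\right) 7 = 3 \left(128 + 4\right) 7 = 3 \cdot 132 \cdot 7 = 3 \cdot 924 = 2772$)
$\frac{47163}{t} - \frac{39239}{39805} = \frac{47163}{2772} - \frac{39239}{39805} = 47163 \cdot \frac{1}{2772} - \frac{39239}{39805} = \frac{15721}{924} - \frac{39239}{39805} = \frac{589517569}{36779820}$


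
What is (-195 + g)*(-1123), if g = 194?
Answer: 1123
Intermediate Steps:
(-195 + g)*(-1123) = (-195 + 194)*(-1123) = -1*(-1123) = 1123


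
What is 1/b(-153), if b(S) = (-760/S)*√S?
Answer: -3*I*√17/760 ≈ -0.016275*I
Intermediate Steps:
b(S) = -760/√S
1/b(-153) = 1/(-(-760)*I*√17/51) = 1/(760*I*√17/51) = -3*I*√17/760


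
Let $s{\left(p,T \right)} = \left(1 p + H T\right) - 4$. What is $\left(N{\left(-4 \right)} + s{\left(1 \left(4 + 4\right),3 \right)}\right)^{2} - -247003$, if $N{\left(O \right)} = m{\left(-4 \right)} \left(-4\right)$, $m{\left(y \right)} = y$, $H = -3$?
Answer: $247124$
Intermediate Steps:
$s{\left(p,T \right)} = -4 + p - 3 T$ ($s{\left(p,T \right)} = \left(1 p - 3 T\right) - 4 = \left(p - 3 T\right) - 4 = -4 + p - 3 T$)
$N{\left(O \right)} = 16$ ($N{\left(O \right)} = \left(-4\right) \left(-4\right) = 16$)
$\left(N{\left(-4 \right)} + s{\left(1 \left(4 + 4\right),3 \right)}\right)^{2} - -247003 = \left(16 - \left(13 - \left(4 + 4\right)\right)\right)^{2} - -247003 = \left(16 - 5\right)^{2} + 247003 = 11^{2} + 247003 = 121 + 247003 = 247124$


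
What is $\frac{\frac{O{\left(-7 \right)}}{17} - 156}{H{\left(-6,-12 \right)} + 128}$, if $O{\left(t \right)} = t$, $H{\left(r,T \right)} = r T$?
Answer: $- \frac{2659}{3400} \approx -0.78206$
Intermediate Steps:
$H{\left(r,T \right)} = T r$
$\frac{\frac{O{\left(-7 \right)}}{17} - 156}{H{\left(-6,-12 \right)} + 128} = \frac{- \frac{7}{17} - 156}{\left(-12\right) \left(-6\right) + 128} = \frac{\left(-7\right) \frac{1}{17} - 156}{72 + 128} = \frac{- \frac{7}{17} - 156}{200} = \frac{1}{200} \left(- \frac{2659}{17}\right) = - \frac{2659}{3400}$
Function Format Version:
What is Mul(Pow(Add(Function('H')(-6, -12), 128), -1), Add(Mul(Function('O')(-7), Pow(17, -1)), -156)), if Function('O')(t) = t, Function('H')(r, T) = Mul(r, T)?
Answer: Rational(-2659, 3400) ≈ -0.78206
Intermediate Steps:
Function('H')(r, T) = Mul(T, r)
Mul(Pow(Add(Function('H')(-6, -12), 128), -1), Add(Mul(Function('O')(-7), Pow(17, -1)), -156)) = Mul(Pow(Add(Mul(-12, -6), 128), -1), Add(Mul(-7, Pow(17, -1)), -156)) = Mul(Pow(Add(72, 128), -1), Add(Mul(-7, Rational(1, 17)), -156)) = Mul(Pow(200, -1), Add(Rational(-7, 17), -156)) = Mul(Rational(1, 200), Rational(-2659, 17)) = Rational(-2659, 3400)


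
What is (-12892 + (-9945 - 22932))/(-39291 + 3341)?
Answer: 45769/35950 ≈ 1.2731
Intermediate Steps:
(-12892 + (-9945 - 22932))/(-39291 + 3341) = (-12892 - 32877)/(-35950) = -45769*(-1/35950) = 45769/35950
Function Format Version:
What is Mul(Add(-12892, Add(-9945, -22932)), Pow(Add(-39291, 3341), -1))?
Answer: Rational(45769, 35950) ≈ 1.2731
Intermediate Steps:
Mul(Add(-12892, Add(-9945, -22932)), Pow(Add(-39291, 3341), -1)) = Mul(Add(-12892, -32877), Pow(-35950, -1)) = Mul(-45769, Rational(-1, 35950)) = Rational(45769, 35950)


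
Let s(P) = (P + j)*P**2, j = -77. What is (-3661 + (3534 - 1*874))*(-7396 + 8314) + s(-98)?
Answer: -2599618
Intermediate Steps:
s(P) = P**2*(-77 + P) (s(P) = (P - 77)*P**2 = (-77 + P)*P**2 = P**2*(-77 + P))
(-3661 + (3534 - 1*874))*(-7396 + 8314) + s(-98) = (-3661 + (3534 - 1*874))*(-7396 + 8314) + (-98)**2*(-77 - 98) = (-3661 + (3534 - 874))*918 + 9604*(-175) = (-3661 + 2660)*918 - 1680700 = -1001*918 - 1680700 = -918918 - 1680700 = -2599618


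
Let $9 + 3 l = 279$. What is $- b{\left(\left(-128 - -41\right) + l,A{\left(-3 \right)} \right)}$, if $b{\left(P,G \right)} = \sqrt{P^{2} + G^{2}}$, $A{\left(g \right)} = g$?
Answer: $- 3 \sqrt{2} \approx -4.2426$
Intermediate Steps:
$l = 90$ ($l = -3 + \frac{1}{3} \cdot 279 = -3 + 93 = 90$)
$b{\left(P,G \right)} = \sqrt{G^{2} + P^{2}}$
$- b{\left(\left(-128 - -41\right) + l,A{\left(-3 \right)} \right)} = - \sqrt{\left(-3\right)^{2} + \left(\left(-128 - -41\right) + 90\right)^{2}} = - \sqrt{9 + \left(\left(-128 + 41\right) + 90\right)^{2}} = - \sqrt{9 + \left(-87 + 90\right)^{2}} = - \sqrt{9 + 3^{2}} = - \sqrt{9 + 9} = - \sqrt{18} = - 3 \sqrt{2}$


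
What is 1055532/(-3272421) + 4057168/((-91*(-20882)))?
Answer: 1878495735724/1036409545717 ≈ 1.8125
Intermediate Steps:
1055532/(-3272421) + 4057168/((-91*(-20882))) = 1055532*(-1/3272421) + 4057168/1900262 = -351844/1090807 + 4057168*(1/1900262) = -351844/1090807 + 2028584/950131 = 1878495735724/1036409545717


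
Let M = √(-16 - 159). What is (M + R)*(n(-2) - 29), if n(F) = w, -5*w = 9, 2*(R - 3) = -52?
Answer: 3542/5 - 154*I*√7 ≈ 708.4 - 407.45*I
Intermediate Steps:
R = -23 (R = 3 + (½)*(-52) = 3 - 26 = -23)
w = -9/5 (w = -⅕*9 = -9/5 ≈ -1.8000)
M = 5*I*√7 (M = √(-175) = 5*I*√7 ≈ 13.229*I)
n(F) = -9/5
(M + R)*(n(-2) - 29) = (5*I*√7 - 23)*(-9/5 - 29) = (-23 + 5*I*√7)*(-154/5) = 3542/5 - 154*I*√7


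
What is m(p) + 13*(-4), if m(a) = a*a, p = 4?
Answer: -36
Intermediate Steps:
m(a) = a**2
m(p) + 13*(-4) = 4**2 + 13*(-4) = 16 - 52 = -36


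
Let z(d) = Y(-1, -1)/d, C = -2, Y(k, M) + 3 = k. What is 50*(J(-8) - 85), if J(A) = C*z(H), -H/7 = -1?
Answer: -29350/7 ≈ -4192.9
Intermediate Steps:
H = 7 (H = -7*(-1) = 7)
Y(k, M) = -3 + k
z(d) = -4/d (z(d) = (-3 - 1)/d = -4/d)
J(A) = 8/7 (J(A) = -(-8)/7 = -2*(-4/7) = 8/7)
50*(J(-8) - 85) = 50*(8/7 - 85) = 50*(-587/7) = -29350/7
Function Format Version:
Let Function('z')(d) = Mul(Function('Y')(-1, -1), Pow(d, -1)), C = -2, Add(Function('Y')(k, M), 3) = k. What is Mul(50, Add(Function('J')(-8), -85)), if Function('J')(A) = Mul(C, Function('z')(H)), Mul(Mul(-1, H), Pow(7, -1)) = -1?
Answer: Rational(-29350, 7) ≈ -4192.9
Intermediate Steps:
H = 7 (H = Mul(-7, -1) = 7)
Function('Y')(k, M) = Add(-3, k)
Function('z')(d) = Mul(-4, Pow(d, -1)) (Function('z')(d) = Mul(Add(-3, -1), Pow(d, -1)) = Mul(-4, Pow(d, -1)))
Function('J')(A) = Rational(8, 7) (Function('J')(A) = Mul(-2, Mul(-4, Pow(7, -1))) = Mul(-2, Mul(-4, Rational(1, 7))) = Mul(-2, Rational(-4, 7)) = Rational(8, 7))
Mul(50, Add(Function('J')(-8), -85)) = Mul(50, Add(Rational(8, 7), -85)) = Mul(50, Rational(-587, 7)) = Rational(-29350, 7)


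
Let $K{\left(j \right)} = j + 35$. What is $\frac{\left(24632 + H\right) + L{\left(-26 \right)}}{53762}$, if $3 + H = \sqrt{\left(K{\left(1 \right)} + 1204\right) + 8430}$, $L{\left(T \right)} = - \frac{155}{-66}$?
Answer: $\frac{1625669}{3548292} + \frac{\sqrt{9670}}{53762} \approx 0.45998$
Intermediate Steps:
$K{\left(j \right)} = 35 + j$
$L{\left(T \right)} = \frac{155}{66}$ ($L{\left(T \right)} = \left(-155\right) \left(- \frac{1}{66}\right) = \frac{155}{66}$)
$H = -3 + \sqrt{9670}$ ($H = -3 + \sqrt{\left(\left(35 + 1\right) + 1204\right) + 8430} = -3 + \sqrt{\left(36 + 1204\right) + 8430} = -3 + \sqrt{1240 + 8430} = -3 + \sqrt{9670} \approx 95.336$)
$\frac{\left(24632 + H\right) + L{\left(-26 \right)}}{53762} = \frac{\left(24632 - \left(3 - \sqrt{9670}\right)\right) + \frac{155}{66}}{53762} = \left(\left(24629 + \sqrt{9670}\right) + \frac{155}{66}\right) \frac{1}{53762} = \left(\frac{1625669}{66} + \sqrt{9670}\right) \frac{1}{53762} = \frac{1625669}{3548292} + \frac{\sqrt{9670}}{53762}$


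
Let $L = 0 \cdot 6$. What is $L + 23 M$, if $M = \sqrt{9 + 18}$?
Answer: $69 \sqrt{3} \approx 119.51$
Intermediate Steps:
$L = 0$
$M = 3 \sqrt{3}$ ($M = \sqrt{27} = 3 \sqrt{3} \approx 5.1962$)
$L + 23 M = 0 + 23 \cdot 3 \sqrt{3} = 0 + 69 \sqrt{3} = 69 \sqrt{3}$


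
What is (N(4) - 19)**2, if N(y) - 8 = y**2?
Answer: 25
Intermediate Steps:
N(y) = 8 + y**2
(N(4) - 19)**2 = ((8 + 4**2) - 19)**2 = ((8 + 16) - 19)**2 = (24 - 19)**2 = 5**2 = 25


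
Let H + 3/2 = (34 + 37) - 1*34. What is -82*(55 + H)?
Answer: -7421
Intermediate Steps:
H = 71/2 (H = -3/2 + ((34 + 37) - 1*34) = -3/2 + (71 - 34) = -3/2 + 37 = 71/2 ≈ 35.500)
-82*(55 + H) = -82*(55 + 71/2) = -82*181/2 = -7421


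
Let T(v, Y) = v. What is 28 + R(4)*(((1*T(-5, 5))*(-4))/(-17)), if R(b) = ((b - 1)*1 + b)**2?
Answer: -504/17 ≈ -29.647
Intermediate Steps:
R(b) = (-1 + 2*b)**2 (R(b) = ((-1 + b)*1 + b)**2 = ((-1 + b) + b)**2 = (-1 + 2*b)**2)
28 + R(4)*(((1*T(-5, 5))*(-4))/(-17)) = 28 + (-1 + 2*4)**2*(((1*(-5))*(-4))/(-17)) = 28 + (-1 + 8)**2*(-5*(-4)*(-1/17)) = 28 + 7**2*(20*(-1/17)) = 28 + 49*(-20/17) = 28 - 980/17 = -504/17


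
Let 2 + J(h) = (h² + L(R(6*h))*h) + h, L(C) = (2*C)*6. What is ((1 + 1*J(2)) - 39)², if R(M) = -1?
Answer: 3364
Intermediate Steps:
L(C) = 12*C
J(h) = -2 + h² - 11*h (J(h) = -2 + ((h² + (12*(-1))*h) + h) = -2 + ((h² - 12*h) + h) = -2 + (h² - 11*h) = -2 + h² - 11*h)
((1 + 1*J(2)) - 39)² = ((1 + 1*(-2 + 2² - 11*2)) - 39)² = ((1 + 1*(-2 + 4 - 22)) - 39)² = ((1 + 1*(-20)) - 39)² = ((1 - 20) - 39)² = (-19 - 39)² = (-58)² = 3364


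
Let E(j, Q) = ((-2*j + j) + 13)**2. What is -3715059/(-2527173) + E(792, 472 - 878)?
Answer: 511198635184/842391 ≈ 6.0684e+5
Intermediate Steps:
E(j, Q) = (13 - j)**2 (E(j, Q) = (-j + 13)**2 = (13 - j)**2)
-3715059/(-2527173) + E(792, 472 - 878) = -3715059/(-2527173) + (-13 + 792)**2 = -3715059*(-1/2527173) + 779**2 = 1238353/842391 + 606841 = 511198635184/842391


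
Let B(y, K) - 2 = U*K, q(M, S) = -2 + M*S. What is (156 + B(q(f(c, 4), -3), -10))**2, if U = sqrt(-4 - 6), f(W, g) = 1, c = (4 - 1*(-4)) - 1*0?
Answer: 23964 - 3160*I*sqrt(10) ≈ 23964.0 - 9992.8*I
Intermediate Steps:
c = 8 (c = (4 + 4) + 0 = 8 + 0 = 8)
U = I*sqrt(10) (U = sqrt(-10) = I*sqrt(10) ≈ 3.1623*I)
B(y, K) = 2 + I*K*sqrt(10) (B(y, K) = 2 + (I*sqrt(10))*K = 2 + I*K*sqrt(10))
(156 + B(q(f(c, 4), -3), -10))**2 = (156 + (2 + I*(-10)*sqrt(10)))**2 = (156 + (2 - 10*I*sqrt(10)))**2 = (158 - 10*I*sqrt(10))**2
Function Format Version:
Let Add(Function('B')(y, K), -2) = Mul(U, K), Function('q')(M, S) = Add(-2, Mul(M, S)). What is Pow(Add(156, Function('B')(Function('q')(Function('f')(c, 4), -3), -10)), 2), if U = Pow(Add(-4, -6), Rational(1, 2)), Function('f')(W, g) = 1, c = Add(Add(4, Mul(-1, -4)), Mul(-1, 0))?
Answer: Add(23964, Mul(-3160, I, Pow(10, Rational(1, 2)))) ≈ Add(23964., Mul(-9992.8, I))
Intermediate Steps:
c = 8 (c = Add(Add(4, 4), 0) = Add(8, 0) = 8)
U = Mul(I, Pow(10, Rational(1, 2))) (U = Pow(-10, Rational(1, 2)) = Mul(I, Pow(10, Rational(1, 2))) ≈ Mul(3.1623, I))
Function('B')(y, K) = Add(2, Mul(I, K, Pow(10, Rational(1, 2)))) (Function('B')(y, K) = Add(2, Mul(Mul(I, Pow(10, Rational(1, 2))), K)) = Add(2, Mul(I, K, Pow(10, Rational(1, 2)))))
Pow(Add(156, Function('B')(Function('q')(Function('f')(c, 4), -3), -10)), 2) = Pow(Add(156, Add(2, Mul(I, -10, Pow(10, Rational(1, 2))))), 2) = Pow(Add(156, Add(2, Mul(-10, I, Pow(10, Rational(1, 2))))), 2) = Pow(Add(158, Mul(-10, I, Pow(10, Rational(1, 2)))), 2)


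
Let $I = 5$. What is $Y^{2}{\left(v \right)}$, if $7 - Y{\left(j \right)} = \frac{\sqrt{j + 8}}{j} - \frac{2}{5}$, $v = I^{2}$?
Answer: $\frac{\left(185 - \sqrt{33}\right)^{2}}{625} \approx 51.412$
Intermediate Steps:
$v = 25$ ($v = 5^{2} = 25$)
$Y{\left(j \right)} = \frac{37}{5} - \frac{\sqrt{8 + j}}{j}$ ($Y{\left(j \right)} = 7 - \left(\frac{\sqrt{j + 8}}{j} - \frac{2}{5}\right) = 7 - \left(\frac{\sqrt{8 + j}}{j} - \frac{2}{5}\right) = 7 - \left(- \frac{2}{5} + \frac{\sqrt{8 + j}}{j}\right) = 7 + \left(\frac{2}{5} - \frac{\sqrt{8 + j}}{j}\right) = \frac{37}{5} - \frac{\sqrt{8 + j}}{j}$)
$Y^{2}{\left(v \right)} = \left(\frac{37}{5} - \frac{\sqrt{8 + 25}}{25}\right)^{2} = \left(\frac{37}{5} - \frac{\sqrt{33}}{25}\right)^{2}$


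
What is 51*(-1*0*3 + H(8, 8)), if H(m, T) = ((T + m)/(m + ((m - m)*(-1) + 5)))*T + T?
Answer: 11832/13 ≈ 910.15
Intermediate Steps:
H(m, T) = T + T*(T + m)/(5 + m) (H(m, T) = ((T + m)/(m + (0*(-1) + 5)))*T + T = ((T + m)/(m + (0 + 5)))*T + T = ((T + m)/(m + 5))*T + T = ((T + m)/(5 + m))*T + T = T*(T + m)/(5 + m) + T = T + T*(T + m)/(5 + m))
51*(-1*0*3 + H(8, 8)) = 51*(-1*0*3 + 8*(5 + 8 + 2*8)/(5 + 8)) = 51*(0*3 + 8*(5 + 8 + 16)/13) = 51*(0 + 8*(1/13)*29) = 51*(0 + 232/13) = 51*(232/13) = 11832/13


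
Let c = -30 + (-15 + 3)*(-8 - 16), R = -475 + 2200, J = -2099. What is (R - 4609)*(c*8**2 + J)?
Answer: -41567092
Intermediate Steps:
R = 1725
c = 258 (c = -30 - 12*(-24) = -30 + 288 = 258)
(R - 4609)*(c*8**2 + J) = (1725 - 4609)*(258*8**2 - 2099) = -2884*(258*64 - 2099) = -2884*(16512 - 2099) = -2884*14413 = -41567092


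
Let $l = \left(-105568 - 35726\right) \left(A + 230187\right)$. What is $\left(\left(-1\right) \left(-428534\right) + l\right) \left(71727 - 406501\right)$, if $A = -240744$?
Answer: $-499506005160008$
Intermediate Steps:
$l = 1491640758$ ($l = \left(-105568 - 35726\right) \left(-240744 + 230187\right) = \left(-141294\right) \left(-10557\right) = 1491640758$)
$\left(\left(-1\right) \left(-428534\right) + l\right) \left(71727 - 406501\right) = \left(\left(-1\right) \left(-428534\right) + 1491640758\right) \left(71727 - 406501\right) = \left(428534 + 1491640758\right) \left(-334774\right) = 1492069292 \left(-334774\right) = -499506005160008$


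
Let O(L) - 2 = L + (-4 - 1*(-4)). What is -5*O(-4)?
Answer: 10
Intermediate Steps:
O(L) = 2 + L (O(L) = 2 + (L + (-4 - 1*(-4))) = 2 + (L + (-4 + 4)) = 2 + (L + 0) = 2 + L)
-5*O(-4) = -5*(2 - 4) = -5*(-2) = 10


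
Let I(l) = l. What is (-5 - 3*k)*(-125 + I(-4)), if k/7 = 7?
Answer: 19608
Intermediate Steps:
k = 49 (k = 7*7 = 49)
(-5 - 3*k)*(-125 + I(-4)) = (-5 - 3*49)*(-125 - 4) = (-5 - 147)*(-129) = -152*(-129) = 19608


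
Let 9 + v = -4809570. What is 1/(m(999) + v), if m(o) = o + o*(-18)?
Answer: -1/4826562 ≈ -2.0719e-7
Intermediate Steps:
v = -4809579 (v = -9 - 4809570 = -4809579)
m(o) = -17*o (m(o) = o - 18*o = -17*o)
1/(m(999) + v) = 1/(-17*999 - 4809579) = 1/(-16983 - 4809579) = 1/(-4826562) = -1/4826562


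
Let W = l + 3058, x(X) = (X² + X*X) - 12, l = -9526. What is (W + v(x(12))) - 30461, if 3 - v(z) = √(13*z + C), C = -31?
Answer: -36926 - √3557 ≈ -36986.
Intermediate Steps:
x(X) = -12 + 2*X² (x(X) = (X² + X²) - 12 = 2*X² - 12 = -12 + 2*X²)
v(z) = 3 - √(-31 + 13*z) (v(z) = 3 - √(13*z - 31) = 3 - √(-31 + 13*z))
W = -6468 (W = -9526 + 3058 = -6468)
(W + v(x(12))) - 30461 = (-6468 + (3 - √(-31 + 13*(-12 + 2*12²)))) - 30461 = (-6468 + (3 - √(-31 + 13*(-12 + 2*144)))) - 30461 = (-6468 + (3 - √(-31 + 13*(-12 + 288)))) - 30461 = (-6468 + (3 - √(-31 + 13*276))) - 30461 = (-6468 + (3 - √(-31 + 3588))) - 30461 = (-6468 + (3 - √3557)) - 30461 = (-6465 - √3557) - 30461 = -36926 - √3557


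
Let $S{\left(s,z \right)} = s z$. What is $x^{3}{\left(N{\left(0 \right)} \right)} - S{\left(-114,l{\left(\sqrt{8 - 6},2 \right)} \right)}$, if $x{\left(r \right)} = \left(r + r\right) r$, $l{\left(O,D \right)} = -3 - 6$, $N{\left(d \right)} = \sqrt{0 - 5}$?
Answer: $-2026$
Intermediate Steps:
$N{\left(d \right)} = i \sqrt{5}$ ($N{\left(d \right)} = \sqrt{-5} = i \sqrt{5}$)
$l{\left(O,D \right)} = -9$ ($l{\left(O,D \right)} = -3 - 6 = -9$)
$x{\left(r \right)} = 2 r^{2}$ ($x{\left(r \right)} = 2 r r = 2 r^{2}$)
$x^{3}{\left(N{\left(0 \right)} \right)} - S{\left(-114,l{\left(\sqrt{8 - 6},2 \right)} \right)} = \left(2 \left(i \sqrt{5}\right)^{2}\right)^{3} - \left(-114\right) \left(-9\right) = \left(2 \left(-5\right)\right)^{3} - 1026 = \left(-10\right)^{3} - 1026 = -1000 - 1026 = -2026$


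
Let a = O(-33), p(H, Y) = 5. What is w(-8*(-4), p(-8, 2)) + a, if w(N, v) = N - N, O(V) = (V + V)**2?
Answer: 4356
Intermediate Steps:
O(V) = 4*V**2 (O(V) = (2*V)**2 = 4*V**2)
a = 4356 (a = 4*(-33)**2 = 4*1089 = 4356)
w(N, v) = 0
w(-8*(-4), p(-8, 2)) + a = 0 + 4356 = 4356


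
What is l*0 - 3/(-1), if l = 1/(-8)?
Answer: 3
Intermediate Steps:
l = -⅛ ≈ -0.12500
l*0 - 3/(-1) = -⅛*0 - 3/(-1) = 0 - 1*(-3) = 0 + 3 = 3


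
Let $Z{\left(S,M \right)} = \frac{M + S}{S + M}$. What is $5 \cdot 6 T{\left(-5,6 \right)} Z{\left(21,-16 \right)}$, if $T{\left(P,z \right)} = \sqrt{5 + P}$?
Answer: $0$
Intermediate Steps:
$Z{\left(S,M \right)} = 1$ ($Z{\left(S,M \right)} = \frac{M + S}{M + S} = 1$)
$5 \cdot 6 T{\left(-5,6 \right)} Z{\left(21,-16 \right)} = 5 \cdot 6 \sqrt{5 - 5} \cdot 1 = 30 \sqrt{0} \cdot 1 = 30 \cdot 0 \cdot 1 = 0 \cdot 1 = 0$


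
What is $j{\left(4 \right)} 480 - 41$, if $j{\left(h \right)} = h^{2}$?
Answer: $7639$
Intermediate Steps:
$j{\left(4 \right)} 480 - 41 = 4^{2} \cdot 480 - 41 = 16 \cdot 480 - 41 = 7680 - 41 = 7639$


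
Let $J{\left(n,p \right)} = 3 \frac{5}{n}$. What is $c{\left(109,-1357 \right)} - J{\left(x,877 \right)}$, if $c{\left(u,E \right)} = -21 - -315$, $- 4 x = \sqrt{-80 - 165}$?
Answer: $294 - \frac{12 i \sqrt{5}}{7} \approx 294.0 - 3.8333 i$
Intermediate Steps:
$x = - \frac{7 i \sqrt{5}}{4}$ ($x = - \frac{\sqrt{-80 - 165}}{4} = - \frac{\sqrt{-245}}{4} = - \frac{7 i \sqrt{5}}{4} \approx - 3.9131 i$)
$c{\left(u,E \right)} = 294$ ($c{\left(u,E \right)} = -21 + 315 = 294$)
$J{\left(n,p \right)} = \frac{15}{n}$
$c{\left(109,-1357 \right)} - J{\left(x,877 \right)} = 294 - \frac{15}{\left(- \frac{7}{4}\right) i \sqrt{5}} = 294 - 15 \frac{4 i \sqrt{5}}{35} = 294 - \frac{12 i \sqrt{5}}{7}$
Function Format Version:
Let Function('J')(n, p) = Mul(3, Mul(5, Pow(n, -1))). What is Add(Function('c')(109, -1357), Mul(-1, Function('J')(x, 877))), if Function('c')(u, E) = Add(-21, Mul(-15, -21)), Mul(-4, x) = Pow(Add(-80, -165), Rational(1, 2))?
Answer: Add(294, Mul(Rational(-12, 7), I, Pow(5, Rational(1, 2)))) ≈ Add(294.00, Mul(-3.8333, I))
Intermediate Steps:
x = Mul(Rational(-7, 4), I, Pow(5, Rational(1, 2))) (x = Mul(Rational(-1, 4), Pow(Add(-80, -165), Rational(1, 2))) = Mul(Rational(-1, 4), Pow(-245, Rational(1, 2))) = Mul(Rational(-1, 4), Mul(7, I, Pow(5, Rational(1, 2)))) = Mul(Rational(-7, 4), I, Pow(5, Rational(1, 2))) ≈ Mul(-3.9131, I))
Function('c')(u, E) = 294 (Function('c')(u, E) = Add(-21, 315) = 294)
Function('J')(n, p) = Mul(15, Pow(n, -1))
Add(Function('c')(109, -1357), Mul(-1, Function('J')(x, 877))) = Add(294, Mul(-1, Mul(15, Pow(Mul(Rational(-7, 4), I, Pow(5, Rational(1, 2))), -1)))) = Add(294, Mul(-1, Mul(15, Mul(Rational(4, 35), I, Pow(5, Rational(1, 2)))))) = Add(294, Mul(-1, Mul(Rational(12, 7), I, Pow(5, Rational(1, 2))))) = Add(294, Mul(Rational(-12, 7), I, Pow(5, Rational(1, 2))))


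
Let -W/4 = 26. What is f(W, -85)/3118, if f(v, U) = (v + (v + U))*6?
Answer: -879/1559 ≈ -0.56382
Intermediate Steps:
W = -104 (W = -4*26 = -104)
f(v, U) = 6*U + 12*v (f(v, U) = (v + (U + v))*6 = (U + 2*v)*6 = 6*U + 12*v)
f(W, -85)/3118 = (6*(-85) + 12*(-104))/3118 = (-510 - 1248)*(1/3118) = -1758*1/3118 = -879/1559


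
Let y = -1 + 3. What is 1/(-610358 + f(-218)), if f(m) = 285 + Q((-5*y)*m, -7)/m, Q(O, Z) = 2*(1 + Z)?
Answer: -109/66497951 ≈ -1.6391e-6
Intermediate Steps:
y = 2
Q(O, Z) = 2 + 2*Z
f(m) = 285 - 12/m (f(m) = 285 + (2 + 2*(-7))/m = 285 + (2 - 14)/m = 285 - 12/m)
1/(-610358 + f(-218)) = 1/(-610358 + (285 - 12/(-218))) = 1/(-610358 + (285 - 12*(-1/218))) = 1/(-610358 + (285 + 6/109)) = 1/(-610358 + 31071/109) = 1/(-66497951/109) = -109/66497951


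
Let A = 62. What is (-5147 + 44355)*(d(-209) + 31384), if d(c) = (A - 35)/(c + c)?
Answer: 257174779940/209 ≈ 1.2305e+9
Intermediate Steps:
d(c) = 27/(2*c) (d(c) = (62 - 35)/(c + c) = 27/((2*c)) = 27*(1/(2*c)) = 27/(2*c))
(-5147 + 44355)*(d(-209) + 31384) = (-5147 + 44355)*((27/2)/(-209) + 31384) = 39208*((27/2)*(-1/209) + 31384) = 39208*(-27/418 + 31384) = 39208*(13118485/418) = 257174779940/209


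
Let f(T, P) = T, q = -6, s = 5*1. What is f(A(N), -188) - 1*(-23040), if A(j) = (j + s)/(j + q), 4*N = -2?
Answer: 299511/13 ≈ 23039.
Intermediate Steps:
N = -1/2 (N = (1/4)*(-2) = -1/2 ≈ -0.50000)
s = 5
A(j) = (5 + j)/(-6 + j) (A(j) = (j + 5)/(j - 6) = (5 + j)/(-6 + j))
f(A(N), -188) - 1*(-23040) = (5 - 1/2)/(-6 - 1/2) - 1*(-23040) = (9/2)/(-13/2) + 23040 = -2/13*9/2 + 23040 = -9/13 + 23040 = 299511/13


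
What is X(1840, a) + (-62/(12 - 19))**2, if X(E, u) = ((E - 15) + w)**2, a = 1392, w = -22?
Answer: 159293485/49 ≈ 3.2509e+6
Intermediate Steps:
X(E, u) = (-37 + E)**2 (X(E, u) = ((E - 15) - 22)**2 = ((-15 + E) - 22)**2 = (-37 + E)**2)
X(1840, a) + (-62/(12 - 19))**2 = (-37 + 1840)**2 + (-62/(12 - 19))**2 = 1803**2 + (-62/(-7))**2 = 3250809 + (-62*(-1/7))**2 = 3250809 + (62/7)**2 = 3250809 + 3844/49 = 159293485/49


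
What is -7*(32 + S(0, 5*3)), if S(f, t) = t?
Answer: -329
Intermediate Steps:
-7*(32 + S(0, 5*3)) = -7*(32 + 5*3) = -7*(32 + 15) = -7*47 = -329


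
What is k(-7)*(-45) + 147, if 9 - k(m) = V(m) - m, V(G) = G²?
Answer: 2262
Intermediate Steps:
k(m) = 9 + m - m² (k(m) = 9 - (m² - m) = 9 + (m - m²) = 9 + m - m²)
k(-7)*(-45) + 147 = (9 - 7 - 1*(-7)²)*(-45) + 147 = (9 - 7 - 1*49)*(-45) + 147 = (9 - 7 - 49)*(-45) + 147 = -47*(-45) + 147 = 2115 + 147 = 2262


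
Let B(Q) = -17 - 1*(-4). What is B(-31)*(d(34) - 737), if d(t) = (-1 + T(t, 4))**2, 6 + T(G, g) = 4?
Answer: 9464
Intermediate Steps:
B(Q) = -13 (B(Q) = -17 + 4 = -13)
T(G, g) = -2 (T(G, g) = -6 + 4 = -2)
d(t) = 9 (d(t) = (-1 - 2)**2 = (-3)**2 = 9)
B(-31)*(d(34) - 737) = -13*(9 - 737) = -13*(-728) = 9464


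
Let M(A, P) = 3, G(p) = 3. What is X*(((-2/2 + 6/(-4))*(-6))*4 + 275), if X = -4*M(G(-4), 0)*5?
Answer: -20100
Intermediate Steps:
X = -60 (X = -4*3*5 = -12*5 = -60)
X*(((-2/2 + 6/(-4))*(-6))*4 + 275) = -60*(((-2/2 + 6/(-4))*(-6))*4 + 275) = -60*(((-2*1/2 + 6*(-1/4))*(-6))*4 + 275) = -60*(((-1 - 3/2)*(-6))*4 + 275) = -60*(-5/2*(-6)*4 + 275) = -60*(15*4 + 275) = -60*(60 + 275) = -60*335 = -20100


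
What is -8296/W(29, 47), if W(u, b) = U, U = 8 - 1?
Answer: -8296/7 ≈ -1185.1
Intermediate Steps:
U = 7
W(u, b) = 7
-8296/W(29, 47) = -8296/7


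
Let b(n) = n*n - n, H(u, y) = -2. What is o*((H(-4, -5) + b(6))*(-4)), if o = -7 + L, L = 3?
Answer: 448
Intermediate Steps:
o = -4 (o = -7 + 3 = -4)
b(n) = n² - n
o*((H(-4, -5) + b(6))*(-4)) = -4*(-2 + 6*(-1 + 6))*(-4) = -4*(-2 + 6*5)*(-4) = -4*(-2 + 30)*(-4) = -112*(-4) = -4*(-112) = 448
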